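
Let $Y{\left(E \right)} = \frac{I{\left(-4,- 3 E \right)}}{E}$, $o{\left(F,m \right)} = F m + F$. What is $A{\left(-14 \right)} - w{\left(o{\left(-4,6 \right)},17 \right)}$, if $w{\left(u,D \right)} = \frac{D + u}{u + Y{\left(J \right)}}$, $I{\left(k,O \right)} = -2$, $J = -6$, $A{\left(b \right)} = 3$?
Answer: $\frac{216}{83} \approx 2.6024$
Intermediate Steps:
$o{\left(F,m \right)} = F + F m$
$Y{\left(E \right)} = - \frac{2}{E}$
$w{\left(u,D \right)} = \frac{D + u}{\frac{1}{3} + u}$ ($w{\left(u,D \right)} = \frac{D + u}{u - \frac{2}{-6}} = \frac{D + u}{u - - \frac{1}{3}} = \frac{D + u}{u + \frac{1}{3}} = \frac{D + u}{\frac{1}{3} + u}$)
$A{\left(-14 \right)} - w{\left(o{\left(-4,6 \right)},17 \right)} = 3 - \frac{3 \left(17 - 4 \left(1 + 6\right)\right)}{1 + 3 \left(- 4 \left(1 + 6\right)\right)} = 3 - \frac{3 \left(17 - 28\right)}{1 + 3 \left(\left(-4\right) 7\right)} = 3 - \frac{3 \left(17 - 28\right)}{1 + 3 \left(-28\right)} = 3 - 3 \frac{1}{1 - 84} \left(-11\right) = 3 - 3 \frac{1}{-83} \left(-11\right) = 3 - 3 \left(- \frac{1}{83}\right) \left(-11\right) = 3 - \frac{33}{83} = \frac{216}{83}$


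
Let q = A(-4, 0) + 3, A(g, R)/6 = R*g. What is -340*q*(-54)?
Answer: 55080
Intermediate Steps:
A(g, R) = 6*R*g (A(g, R) = 6*(R*g) = 6*R*g)
q = 3 (q = 6*0*(-4) + 3 = 0 + 3 = 3)
-340*q*(-54) = -1020*(-54) = -340*(-162) = 55080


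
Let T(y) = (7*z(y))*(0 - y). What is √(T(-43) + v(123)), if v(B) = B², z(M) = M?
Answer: √2186 ≈ 46.755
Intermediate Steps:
T(y) = -7*y² (T(y) = (7*y)*(0 - y) = (7*y)*(-y) = -7*y²)
√(T(-43) + v(123)) = √(-7*(-43)² + 123²) = √(-7*1849 + 15129) = √(-12943 + 15129) = √2186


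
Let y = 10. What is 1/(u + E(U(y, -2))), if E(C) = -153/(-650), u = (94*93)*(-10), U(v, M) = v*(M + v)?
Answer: -650/56822847 ≈ -1.1439e-5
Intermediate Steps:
u = -87420 (u = 8742*(-10) = -87420)
E(C) = 153/650 (E(C) = -153*(-1/650) = 153/650)
1/(u + E(U(y, -2))) = 1/(-87420 + 153/650) = 1/(-56822847/650) = -650/56822847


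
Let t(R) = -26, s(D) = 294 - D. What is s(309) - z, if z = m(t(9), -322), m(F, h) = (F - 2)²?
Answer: -799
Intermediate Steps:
m(F, h) = (-2 + F)²
z = 784 (z = (-2 - 26)² = (-28)² = 784)
s(309) - z = (294 - 1*309) - 1*784 = (294 - 309) - 784 = -15 - 784 = -799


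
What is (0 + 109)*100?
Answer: 10900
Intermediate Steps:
(0 + 109)*100 = 109*100 = 10900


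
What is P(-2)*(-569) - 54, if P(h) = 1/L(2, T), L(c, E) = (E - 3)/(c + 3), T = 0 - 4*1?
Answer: 2467/7 ≈ 352.43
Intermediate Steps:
T = -4 (T = 0 - 4 = -4)
L(c, E) = (-3 + E)/(3 + c)
P(h) = -5/7 (P(h) = 1/((-3 - 4)/(3 + 2)) = 1/(-7/5) = -5/7)
P(-2)*(-569) - 54 = -5/7*(-569) - 54 = 2845/7 - 54 = 2467/7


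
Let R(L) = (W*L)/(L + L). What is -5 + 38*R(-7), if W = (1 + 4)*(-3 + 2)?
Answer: -100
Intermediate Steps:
W = -5 (W = 5*(-1) = -5)
R(L) = -5/2 (R(L) = (-5*L)/(L + L) = (-5*L)/((2*L)) = (-5*L)*(1/(2*L)) = -5/2)
-5 + 38*R(-7) = -5 + 38*(-5/2) = -5 - 95 = -100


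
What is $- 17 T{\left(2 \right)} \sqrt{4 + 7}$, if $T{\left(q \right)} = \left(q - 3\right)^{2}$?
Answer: $- 17 \sqrt{11} \approx -56.383$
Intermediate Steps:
$T{\left(q \right)} = \left(-3 + q\right)^{2}$
$- 17 T{\left(2 \right)} \sqrt{4 + 7} = - 17 \left(-3 + 2\right)^{2} \sqrt{4 + 7} = - 17 \left(-1\right)^{2} \sqrt{11} = \left(-17\right) 1 \sqrt{11} = - 17 \sqrt{11}$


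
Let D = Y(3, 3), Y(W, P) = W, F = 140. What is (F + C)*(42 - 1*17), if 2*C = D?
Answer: 7075/2 ≈ 3537.5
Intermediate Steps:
D = 3
C = 3/2 (C = (1/2)*3 = 3/2 ≈ 1.5000)
(F + C)*(42 - 1*17) = (140 + 3/2)*(42 - 1*17) = 283*(42 - 17)/2 = (283/2)*25 = 7075/2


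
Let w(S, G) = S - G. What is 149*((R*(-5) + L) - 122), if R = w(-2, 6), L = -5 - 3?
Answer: -13410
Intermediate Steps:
L = -8
R = -8 (R = -2 - 1*6 = -2 - 6 = -8)
149*((R*(-5) + L) - 122) = 149*((-8*(-5) - 8) - 122) = 149*((40 - 8) - 122) = 149*(32 - 122) = 149*(-90) = -13410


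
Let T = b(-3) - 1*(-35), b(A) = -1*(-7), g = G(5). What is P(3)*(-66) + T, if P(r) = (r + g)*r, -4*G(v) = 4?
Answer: -354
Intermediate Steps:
G(v) = -1 (G(v) = -1/4*4 = -1)
g = -1
b(A) = 7
T = 42 (T = 7 - 1*(-35) = 7 + 35 = 42)
P(r) = r*(-1 + r) (P(r) = (r - 1)*r = (-1 + r)*r = r*(-1 + r))
P(3)*(-66) + T = (3*(-1 + 3))*(-66) + 42 = (3*2)*(-66) + 42 = 6*(-66) + 42 = -396 + 42 = -354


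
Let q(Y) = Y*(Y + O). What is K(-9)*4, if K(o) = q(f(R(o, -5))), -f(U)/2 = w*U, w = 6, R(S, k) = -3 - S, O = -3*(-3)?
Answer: 18144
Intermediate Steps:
O = 9
f(U) = -12*U
q(Y) = Y*(9 + Y) (q(Y) = Y*(Y + 9) = Y*(9 + Y))
K(o) = (36 + 12*o)*(45 + 12*o) (K(o) = (-12*(-3 - o))*(9 - 12*(-3 - o)) = (36 + 12*o)*(9 + (36 + 12*o)) = (36 + 12*o)*(45 + 12*o))
K(-9)*4 = (1620 + 144*(-9)² + 972*(-9))*4 = (1620 + 144*81 - 8748)*4 = (1620 + 11664 - 8748)*4 = 4536*4 = 18144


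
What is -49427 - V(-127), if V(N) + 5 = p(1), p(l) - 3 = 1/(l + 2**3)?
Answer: -444826/9 ≈ -49425.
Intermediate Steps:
p(l) = 3 + 1/(8 + l) (p(l) = 3 + 1/(l + 2**3) = 3 + 1/(l + 8) = 3 + 1/(8 + l))
V(N) = -17/9 (V(N) = -5 + (25 + 3*1)/(8 + 1) = -5 + (25 + 3)/9 = -5 + (1/9)*28 = -5 + 28/9 = -17/9)
-49427 - V(-127) = -49427 - 1*(-17/9) = -49427 + 17/9 = -444826/9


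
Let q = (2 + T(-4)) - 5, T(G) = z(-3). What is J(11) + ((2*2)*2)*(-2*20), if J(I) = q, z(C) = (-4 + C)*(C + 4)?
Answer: -330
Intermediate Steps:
z(C) = (-4 + C)*(4 + C)
T(G) = -7 (T(G) = -16 + (-3)**2 = -16 + 9 = -7)
q = -10 (q = (2 - 7) - 5 = -5 - 5 = -10)
J(I) = -10
J(11) + ((2*2)*2)*(-2*20) = -10 + ((2*2)*2)*(-2*20) = -10 + (4*2)*(-40) = -10 + 8*(-40) = -10 - 320 = -330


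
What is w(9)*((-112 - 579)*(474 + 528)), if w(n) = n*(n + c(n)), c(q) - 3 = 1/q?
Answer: -75469638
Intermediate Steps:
c(q) = 3 + 1/q
w(n) = n*(3 + n + 1/n) (w(n) = n*(n + (3 + 1/n)) = n*(3 + n + 1/n))
w(9)*((-112 - 579)*(474 + 528)) = (1 + 9**2 + 3*9)*((-112 - 579)*(474 + 528)) = (1 + 81 + 27)*(-691*1002) = 109*(-692382) = -75469638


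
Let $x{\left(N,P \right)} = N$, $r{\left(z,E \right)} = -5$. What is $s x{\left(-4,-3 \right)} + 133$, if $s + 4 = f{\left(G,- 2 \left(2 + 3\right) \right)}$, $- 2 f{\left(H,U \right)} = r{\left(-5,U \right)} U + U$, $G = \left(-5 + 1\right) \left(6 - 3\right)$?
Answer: $229$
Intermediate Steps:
$G = -12$ ($G = \left(-4\right) 3 = -12$)
$f{\left(H,U \right)} = 2 U$ ($f{\left(H,U \right)} = - \frac{- 5 U + U}{2} = - \frac{\left(-4\right) U}{2} = 2 U$)
$s = -24$ ($s = -4 + 2 \left(- 2 \left(2 + 3\right)\right) = -4 + 2 \left(\left(-2\right) 5\right) = -4 + 2 \left(-10\right) = -4 - 20 = -24$)
$s x{\left(-4,-3 \right)} + 133 = \left(-24\right) \left(-4\right) + 133 = 96 + 133 = 229$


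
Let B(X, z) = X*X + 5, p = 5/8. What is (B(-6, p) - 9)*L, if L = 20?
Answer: 640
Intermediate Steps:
p = 5/8 (p = 5*(1/8) = 5/8 ≈ 0.62500)
B(X, z) = 5 + X**2 (B(X, z) = X**2 + 5 = 5 + X**2)
(B(-6, p) - 9)*L = ((5 + (-6)**2) - 9)*20 = ((5 + 36) - 9)*20 = (41 - 9)*20 = 32*20 = 640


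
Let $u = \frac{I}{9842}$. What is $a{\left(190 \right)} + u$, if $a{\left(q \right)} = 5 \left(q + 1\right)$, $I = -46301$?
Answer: $\frac{9352809}{9842} \approx 950.3$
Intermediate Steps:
$a{\left(q \right)} = 5 + 5 q$ ($a{\left(q \right)} = 5 \left(1 + q\right) = 5 + 5 q$)
$u = - \frac{46301}{9842} \approx -4.7044$
$a{\left(190 \right)} + u = \left(5 + 5 \cdot 190\right) - \frac{46301}{9842} = \left(5 + 950\right) - \frac{46301}{9842} = 955 - \frac{46301}{9842} = \frac{9352809}{9842}$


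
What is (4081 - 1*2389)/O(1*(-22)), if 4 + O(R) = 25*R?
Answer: -846/277 ≈ -3.0542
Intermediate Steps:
O(R) = -4 + 25*R
(4081 - 1*2389)/O(1*(-22)) = (4081 - 1*2389)/(-4 + 25*(1*(-22))) = (4081 - 2389)/(-4 + 25*(-22)) = 1692/(-4 - 550) = 1692/(-554) = 1692*(-1/554) = -846/277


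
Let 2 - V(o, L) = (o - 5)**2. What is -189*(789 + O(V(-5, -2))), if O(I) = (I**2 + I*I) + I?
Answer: -3760911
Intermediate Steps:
V(o, L) = 2 - (-5 + o)**2 (V(o, L) = 2 - (o - 5)**2 = 2 - (-5 + o)**2)
O(I) = I + 2*I**2 (O(I) = (I**2 + I**2) + I = 2*I**2 + I = I + 2*I**2)
-189*(789 + O(V(-5, -2))) = -189*(789 + (2 - (-5 - 5)**2)*(1 + 2*(2 - (-5 - 5)**2))) = -189*(789 + (2 - 1*(-10)**2)*(1 + 2*(2 - 1*(-10)**2))) = -189*(789 + (2 - 1*100)*(1 + 2*(2 - 1*100))) = -189*(789 + (2 - 100)*(1 + 2*(2 - 100))) = -189*(789 - 98*(1 + 2*(-98))) = -189*(789 - 98*(1 - 196)) = -189*(789 - 98*(-195)) = -189*(789 + 19110) = -189*19899 = -3760911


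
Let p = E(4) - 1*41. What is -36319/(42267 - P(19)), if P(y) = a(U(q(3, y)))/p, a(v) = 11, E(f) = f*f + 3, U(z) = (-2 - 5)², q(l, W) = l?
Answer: -72638/84535 ≈ -0.85927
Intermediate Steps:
U(z) = 49 (U(z) = (-7)² = 49)
E(f) = 3 + f² (E(f) = f² + 3 = 3 + f²)
p = -22 (p = (3 + 4²) - 1*41 = (3 + 16) - 41 = 19 - 41 = -22)
P(y) = -½ (P(y) = 11/(-22) = 11*(-1/22) = -½)
-36319/(42267 - P(19)) = -36319/(42267 - 1*(-½)) = -36319/(42267 + ½) = -36319/84535/2 = -36319*2/84535 = -72638/84535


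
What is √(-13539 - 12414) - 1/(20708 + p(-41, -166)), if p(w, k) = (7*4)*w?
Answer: -1/19560 + I*√25953 ≈ -5.1125e-5 + 161.1*I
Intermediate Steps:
p(w, k) = 28*w
√(-13539 - 12414) - 1/(20708 + p(-41, -166)) = √(-13539 - 12414) - 1/(20708 + 28*(-41)) = √(-25953) - 1/(20708 - 1148) = I*√25953 - 1/19560 = -1/19560 + I*√25953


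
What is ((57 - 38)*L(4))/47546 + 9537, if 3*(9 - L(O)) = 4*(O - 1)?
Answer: 453446297/47546 ≈ 9537.0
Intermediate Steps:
L(O) = 31/3 - 4*O/3 (L(O) = 9 - 4*(O - 1)/3 = 9 - 4*(-1 + O)/3 = 9 - (-4 + 4*O)/3 = 9 + (4/3 - 4*O/3) = 31/3 - 4*O/3)
((57 - 38)*L(4))/47546 + 9537 = ((57 - 38)*(31/3 - 4/3*4))/47546 + 9537 = (19*(31/3 - 16/3))*(1/47546) + 9537 = (19*5)*(1/47546) + 9537 = 95*(1/47546) + 9537 = 95/47546 + 9537 = 453446297/47546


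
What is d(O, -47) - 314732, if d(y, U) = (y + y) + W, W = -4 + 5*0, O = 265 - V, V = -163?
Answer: -313880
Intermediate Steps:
O = 428 (O = 265 - 1*(-163) = 265 + 163 = 428)
W = -4 (W = -4 + 0 = -4)
d(y, U) = -4 + 2*y (d(y, U) = (y + y) - 4 = 2*y - 4 = -4 + 2*y)
d(O, -47) - 314732 = (-4 + 2*428) - 314732 = (-4 + 856) - 314732 = 852 - 314732 = -313880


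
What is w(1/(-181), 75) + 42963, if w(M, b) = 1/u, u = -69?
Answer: 2964446/69 ≈ 42963.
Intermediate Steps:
w(M, b) = -1/69 (w(M, b) = 1/(-69) = -1/69)
w(1/(-181), 75) + 42963 = -1/69 + 42963 = 2964446/69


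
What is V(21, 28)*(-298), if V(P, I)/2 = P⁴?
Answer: -115910676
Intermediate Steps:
V(P, I) = 2*P⁴
V(21, 28)*(-298) = (2*21⁴)*(-298) = (2*194481)*(-298) = 388962*(-298) = -115910676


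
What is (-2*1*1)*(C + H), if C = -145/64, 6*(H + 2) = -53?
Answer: 2515/96 ≈ 26.198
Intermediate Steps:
H = -65/6 (H = -2 + (⅙)*(-53) = -2 - 53/6 = -65/6 ≈ -10.833)
C = -145/64 (C = -145*1/64 = -145/64 ≈ -2.2656)
(-2*1*1)*(C + H) = (-2*1*1)*(-145/64 - 65/6) = -2*1*(-2515/192) = -2*(-2515/192) = 2515/96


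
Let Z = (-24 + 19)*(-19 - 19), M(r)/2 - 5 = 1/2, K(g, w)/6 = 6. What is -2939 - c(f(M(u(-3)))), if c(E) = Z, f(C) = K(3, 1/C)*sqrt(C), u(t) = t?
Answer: -3129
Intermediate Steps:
K(g, w) = 36 (K(g, w) = 6*6 = 36)
M(r) = 11 (M(r) = 10 + 2/2 = 10 + 2*(1/2) = 10 + 1 = 11)
f(C) = 36*sqrt(C)
Z = 190 (Z = -5*(-38) = 190)
c(E) = 190
-2939 - c(f(M(u(-3)))) = -2939 - 1*190 = -2939 - 190 = -3129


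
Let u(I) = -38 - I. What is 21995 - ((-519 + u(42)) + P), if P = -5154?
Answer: 27748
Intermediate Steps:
21995 - ((-519 + u(42)) + P) = 21995 - ((-519 + (-38 - 1*42)) - 5154) = 21995 - ((-519 + (-38 - 42)) - 5154) = 21995 - ((-519 - 80) - 5154) = 21995 - (-599 - 5154) = 21995 - 1*(-5753) = 21995 + 5753 = 27748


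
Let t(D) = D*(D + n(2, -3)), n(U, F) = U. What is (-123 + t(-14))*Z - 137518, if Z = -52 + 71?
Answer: -136663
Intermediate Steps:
Z = 19
t(D) = D*(2 + D) (t(D) = D*(D + 2) = D*(2 + D))
(-123 + t(-14))*Z - 137518 = (-123 - 14*(2 - 14))*19 - 137518 = (-123 - 14*(-12))*19 - 137518 = (-123 + 168)*19 - 137518 = 45*19 - 137518 = 855 - 137518 = -136663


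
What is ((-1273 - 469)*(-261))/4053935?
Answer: 454662/4053935 ≈ 0.11215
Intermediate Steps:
((-1273 - 469)*(-261))/4053935 = -1742*(-261)*(1/4053935) = 454662*(1/4053935) = 454662/4053935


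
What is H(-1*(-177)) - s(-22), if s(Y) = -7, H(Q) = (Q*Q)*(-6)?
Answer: -187967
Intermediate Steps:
H(Q) = -6*Q² (H(Q) = Q²*(-6) = -6*Q²)
H(-1*(-177)) - s(-22) = -6*(-1*(-177))² - 1*(-7) = -6*177² + 7 = -6*31329 + 7 = -187974 + 7 = -187967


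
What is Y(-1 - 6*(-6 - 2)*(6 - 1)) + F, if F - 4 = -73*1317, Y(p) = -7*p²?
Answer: -495984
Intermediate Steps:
F = -96137 (F = 4 - 73*1317 = 4 - 96141 = -96137)
Y(-1 - 6*(-6 - 2)*(6 - 1)) + F = -7*(-1 - 6*(-6 - 2)*(6 - 1))² - 96137 = -7*(-1 - (-48)*5)² - 96137 = -7*(-1 - 6*(-40))² - 96137 = -7*(-1 + 240)² - 96137 = -7*239² - 96137 = -7*57121 - 96137 = -399847 - 96137 = -495984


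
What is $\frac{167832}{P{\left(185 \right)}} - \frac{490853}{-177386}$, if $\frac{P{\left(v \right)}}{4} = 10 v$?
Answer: $\frac{10259017}{403150} \approx 25.447$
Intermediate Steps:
$P{\left(v \right)} = 40 v$ ($P{\left(v \right)} = 4 \cdot 10 v = 40 v$)
$\frac{167832}{P{\left(185 \right)}} - \frac{490853}{-177386} = \frac{167832}{40 \cdot 185} - \frac{490853}{-177386} = \frac{167832}{7400} - - \frac{44623}{16126} = 167832 \cdot \frac{1}{7400} + \frac{44623}{16126} = \frac{567}{25} + \frac{44623}{16126} = \frac{10259017}{403150}$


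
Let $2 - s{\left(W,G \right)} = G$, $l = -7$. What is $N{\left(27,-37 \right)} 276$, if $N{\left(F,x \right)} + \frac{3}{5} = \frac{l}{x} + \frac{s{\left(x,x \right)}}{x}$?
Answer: $- \frac{74796}{185} \approx -404.3$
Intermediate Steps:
$s{\left(W,G \right)} = 2 - G$
$N{\left(F,x \right)} = - \frac{3}{5} - \frac{7}{x} + \frac{2 - x}{x}$ ($N{\left(F,x \right)} = - \frac{3}{5} + \left(- \frac{7}{x} + \frac{2 - x}{x}\right) = - \frac{3}{5} - \frac{7}{x} + \frac{2 - x}{x}$)
$N{\left(27,-37 \right)} 276 = \left(- \frac{8}{5} - \frac{5}{-37}\right) 276 = \left(- \frac{8}{5} - - \frac{5}{37}\right) 276 = \left(- \frac{8}{5} + \frac{5}{37}\right) 276 = \left(- \frac{271}{185}\right) 276 = - \frac{74796}{185}$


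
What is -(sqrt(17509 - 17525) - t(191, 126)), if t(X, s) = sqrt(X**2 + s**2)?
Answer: sqrt(52357) - 4*I ≈ 228.82 - 4.0*I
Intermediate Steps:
-(sqrt(17509 - 17525) - t(191, 126)) = -(sqrt(17509 - 17525) - sqrt(191**2 + 126**2)) = -(sqrt(-16) - sqrt(36481 + 15876)) = -(4*I - sqrt(52357)) = -(-sqrt(52357) + 4*I) = sqrt(52357) - 4*I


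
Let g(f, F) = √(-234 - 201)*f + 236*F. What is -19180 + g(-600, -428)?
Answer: -120188 - 600*I*√435 ≈ -1.2019e+5 - 12514.0*I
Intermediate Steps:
g(f, F) = 236*F + I*f*√435 (g(f, F) = √(-435)*f + 236*F = (I*√435)*f + 236*F = I*f*√435 + 236*F = 236*F + I*f*√435)
-19180 + g(-600, -428) = -19180 + (236*(-428) + I*(-600)*√435) = -19180 + (-101008 - 600*I*√435) = -120188 - 600*I*√435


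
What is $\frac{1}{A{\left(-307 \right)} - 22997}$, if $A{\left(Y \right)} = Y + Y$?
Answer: $- \frac{1}{23611} \approx -4.2353 \cdot 10^{-5}$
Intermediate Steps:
$A{\left(Y \right)} = 2 Y$
$\frac{1}{A{\left(-307 \right)} - 22997} = \frac{1}{2 \left(-307\right) - 22997} = \frac{1}{-614 - 22997} = \frac{1}{-23611} = - \frac{1}{23611}$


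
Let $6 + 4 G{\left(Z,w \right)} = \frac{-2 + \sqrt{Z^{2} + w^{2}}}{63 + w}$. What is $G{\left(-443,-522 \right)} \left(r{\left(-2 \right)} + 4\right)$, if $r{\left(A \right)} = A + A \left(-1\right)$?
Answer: $- \frac{2752}{459} - \frac{\sqrt{468733}}{459} \approx -7.4872$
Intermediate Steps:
$r{\left(A \right)} = 0$ ($r{\left(A \right)} = A - A = 0$)
$G{\left(Z,w \right)} = - \frac{3}{2} + \frac{-2 + \sqrt{Z^{2} + w^{2}}}{4 \left(63 + w\right)}$ ($G{\left(Z,w \right)} = - \frac{3}{2} + \frac{\left(-2 + \sqrt{Z^{2} + w^{2}}\right) \frac{1}{63 + w}}{4} = - \frac{3}{2} + \frac{\frac{1}{63 + w} \left(-2 + \sqrt{Z^{2} + w^{2}}\right)}{4} = - \frac{3}{2} + \frac{-2 + \sqrt{Z^{2} + w^{2}}}{4 \left(63 + w\right)}$)
$G{\left(-443,-522 \right)} \left(r{\left(-2 \right)} + 4\right) = \frac{-380 + \sqrt{\left(-443\right)^{2} + \left(-522\right)^{2}} - -3132}{4 \left(63 - 522\right)} \left(0 + 4\right) = \frac{-380 + \sqrt{196249 + 272484} + 3132}{4 \left(-459\right)} 4 = \frac{1}{4} \left(- \frac{1}{459}\right) \left(-380 + \sqrt{468733} + 3132\right) 4 = \frac{1}{4} \left(- \frac{1}{459}\right) \left(2752 + \sqrt{468733}\right) 4 = \left(- \frac{688}{459} - \frac{\sqrt{468733}}{1836}\right) 4 = - \frac{2752}{459} - \frac{\sqrt{468733}}{459}$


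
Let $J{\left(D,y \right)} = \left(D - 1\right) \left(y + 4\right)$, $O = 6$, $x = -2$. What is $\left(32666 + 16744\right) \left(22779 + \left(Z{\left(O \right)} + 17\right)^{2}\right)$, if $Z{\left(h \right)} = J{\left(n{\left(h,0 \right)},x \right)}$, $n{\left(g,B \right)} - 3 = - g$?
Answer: $1129512600$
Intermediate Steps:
$n{\left(g,B \right)} = 3 - g$
$J{\left(D,y \right)} = \left(-1 + D\right) \left(4 + y\right)$
$Z{\left(h \right)} = 4 - 2 h$ ($Z{\left(h \right)} = -4 - -2 + 4 \left(3 - h\right) + \left(3 - h\right) \left(-2\right) = -4 + 2 - \left(-12 + 4 h\right) + \left(-6 + 2 h\right) = 4 - 2 h$)
$\left(32666 + 16744\right) \left(22779 + \left(Z{\left(O \right)} + 17\right)^{2}\right) = \left(32666 + 16744\right) \left(22779 + \left(\left(4 - 12\right) + 17\right)^{2}\right) = 49410 \left(22779 + \left(\left(4 - 12\right) + 17\right)^{2}\right) = 49410 \left(22779 + \left(-8 + 17\right)^{2}\right) = 49410 \left(22779 + 9^{2}\right) = 49410 \left(22779 + 81\right) = 49410 \cdot 22860 = 1129512600$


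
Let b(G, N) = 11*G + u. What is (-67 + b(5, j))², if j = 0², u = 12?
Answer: 0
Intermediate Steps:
j = 0
b(G, N) = 12 + 11*G (b(G, N) = 11*G + 12 = 12 + 11*G)
(-67 + b(5, j))² = (-67 + (12 + 11*5))² = (-67 + (12 + 55))² = (-67 + 67)² = 0² = 0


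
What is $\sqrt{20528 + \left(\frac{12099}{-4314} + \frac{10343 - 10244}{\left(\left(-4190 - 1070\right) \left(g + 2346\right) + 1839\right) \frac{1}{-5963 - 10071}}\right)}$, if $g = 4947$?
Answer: $\frac{\sqrt{771015669508955552384522}}{6128970262} \approx 143.27$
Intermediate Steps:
$\sqrt{20528 + \left(\frac{12099}{-4314} + \frac{10343 - 10244}{\left(\left(-4190 - 1070\right) \left(g + 2346\right) + 1839\right) \frac{1}{-5963 - 10071}}\right)} = \sqrt{20528 + \left(\frac{12099}{-4314} + \frac{10343 - 10244}{\left(\left(-4190 - 1070\right) \left(4947 + 2346\right) + 1839\right) \frac{1}{-5963 - 10071}}\right)} = \sqrt{20528 + \left(12099 \left(- \frac{1}{4314}\right) + \frac{99}{\left(\left(-5260\right) 7293 + 1839\right) \frac{1}{-16034}}\right)} = \sqrt{20528 - \left(\frac{4033}{1438} - \frac{99}{\left(-38361180 + 1839\right) \left(- \frac{1}{16034}\right)}\right)} = \sqrt{20528 - \left(\frac{4033}{1438} - \frac{99}{\left(-38359341\right) \left(- \frac{1}{16034}\right)}\right)} = \sqrt{20528 - \left(\frac{4033}{1438} - \frac{99}{\frac{38359341}{16034}}\right)} = \sqrt{20528 + \left(- \frac{4033}{1438} + 99 \cdot \frac{16034}{38359341}\right)} = \sqrt{20528 + \left(- \frac{4033}{1438} + \frac{176374}{4262149}\right)} = \sqrt{20528 - \frac{16935621105}{6128970262}} = \sqrt{\frac{125798565917231}{6128970262}} = \frac{\sqrt{771015669508955552384522}}{6128970262}$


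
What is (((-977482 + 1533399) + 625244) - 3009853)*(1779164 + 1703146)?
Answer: -6368072438520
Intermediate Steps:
(((-977482 + 1533399) + 625244) - 3009853)*(1779164 + 1703146) = ((555917 + 625244) - 3009853)*3482310 = (1181161 - 3009853)*3482310 = -1828692*3482310 = -6368072438520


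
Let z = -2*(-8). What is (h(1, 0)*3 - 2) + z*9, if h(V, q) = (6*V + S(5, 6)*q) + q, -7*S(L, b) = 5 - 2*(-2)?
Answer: 160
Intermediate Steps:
z = 16
S(L, b) = -9/7 (S(L, b) = -(5 - 2*(-2))/7 = -(5 + 4)/7 = -1/7*9 = -9/7)
h(V, q) = 6*V - 2*q/7 (h(V, q) = (6*V - 9*q/7) + q = 6*V - 2*q/7)
(h(1, 0)*3 - 2) + z*9 = ((6*1 - 2/7*0)*3 - 2) + 16*9 = ((6 + 0)*3 - 2) + 144 = (6*3 - 2) + 144 = (18 - 2) + 144 = 16 + 144 = 160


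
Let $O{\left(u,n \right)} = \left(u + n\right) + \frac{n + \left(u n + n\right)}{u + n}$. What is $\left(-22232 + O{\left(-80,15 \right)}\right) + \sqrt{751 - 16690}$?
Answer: $-22279 + 3 i \sqrt{1771} \approx -22279.0 + 126.25 i$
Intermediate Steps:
$O{\left(u,n \right)} = n + u + \frac{2 n + n u}{n + u}$ ($O{\left(u,n \right)} = \left(n + u\right) + \frac{n + \left(n u + n\right)}{n + u} = \left(n + u\right) + \frac{n + \left(n + n u\right)}{n + u} = \left(n + u\right) + \frac{2 n + n u}{n + u} = n + u + \frac{2 n + n u}{n + u}$)
$\left(-22232 + O{\left(-80,15 \right)}\right) + \sqrt{751 - 16690} = \left(-22232 + \frac{15^{2} + \left(-80\right)^{2} + 2 \cdot 15 + 3 \cdot 15 \left(-80\right)}{15 - 80}\right) + \sqrt{751 - 16690} = \left(-22232 + \frac{225 + 6400 + 30 - 3600}{-65}\right) + \sqrt{-15939} = \left(-22232 - 47\right) + 3 i \sqrt{1771} = -22279 + 3 i \sqrt{1771}$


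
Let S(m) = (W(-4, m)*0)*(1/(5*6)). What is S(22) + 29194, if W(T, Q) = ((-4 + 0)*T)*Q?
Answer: 29194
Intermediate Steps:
W(T, Q) = -4*Q*T (W(T, Q) = (-4*T)*Q = -4*Q*T)
S(m) = 0 (S(m) = (-4*m*(-4)*0)*(1/(5*6)) = ((16*m)*0)*((⅕)*(⅙)) = 0*(1/30) = 0)
S(22) + 29194 = 0 + 29194 = 29194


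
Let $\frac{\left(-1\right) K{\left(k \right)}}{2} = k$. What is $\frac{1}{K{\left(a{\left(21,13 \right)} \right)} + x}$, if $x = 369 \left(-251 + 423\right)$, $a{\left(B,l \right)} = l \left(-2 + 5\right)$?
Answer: $\frac{1}{63390} \approx 1.5775 \cdot 10^{-5}$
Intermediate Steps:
$a{\left(B,l \right)} = 3 l$ ($a{\left(B,l \right)} = l 3 = 3 l$)
$K{\left(k \right)} = - 2 k$
$x = 63468$ ($x = 369 \cdot 172 = 63468$)
$\frac{1}{K{\left(a{\left(21,13 \right)} \right)} + x} = \frac{1}{- 2 \cdot 3 \cdot 13 + 63468} = \frac{1}{\left(-2\right) 39 + 63468} = \frac{1}{-78 + 63468} = \frac{1}{63390}$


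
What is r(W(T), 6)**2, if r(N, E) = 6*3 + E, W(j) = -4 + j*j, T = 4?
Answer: 576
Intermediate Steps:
W(j) = -4 + j**2
r(N, E) = 18 + E
r(W(T), 6)**2 = (18 + 6)**2 = 24**2 = 576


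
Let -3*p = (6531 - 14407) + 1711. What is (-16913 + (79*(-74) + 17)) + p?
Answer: -20687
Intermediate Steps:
p = 2055 (p = -((6531 - 14407) + 1711)/3 = -(-7876 + 1711)/3 = -⅓*(-6165) = 2055)
(-16913 + (79*(-74) + 17)) + p = (-16913 + (79*(-74) + 17)) + 2055 = (-16913 + (-5846 + 17)) + 2055 = (-16913 - 5829) + 2055 = -22742 + 2055 = -20687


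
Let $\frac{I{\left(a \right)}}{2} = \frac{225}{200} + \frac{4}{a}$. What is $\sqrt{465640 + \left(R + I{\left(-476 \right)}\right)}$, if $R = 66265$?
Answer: $\frac{\sqrt{30129353317}}{238} \approx 729.32$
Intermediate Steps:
$I{\left(a \right)} = \frac{9}{4} + \frac{8}{a}$ ($I{\left(a \right)} = 2 \left(\frac{225}{200} + \frac{4}{a}\right) = 2 \left(225 \cdot \frac{1}{200} + \frac{4}{a}\right) = 2 \left(\frac{9}{8} + \frac{4}{a}\right) = \frac{9}{4} + \frac{8}{a}$)
$\sqrt{465640 + \left(R + I{\left(-476 \right)}\right)} = \sqrt{465640 + \left(66265 + \left(\frac{9}{4} + \frac{8}{-476}\right)\right)} = \sqrt{465640 + \left(66265 + \left(\frac{9}{4} + 8 \left(- \frac{1}{476}\right)\right)\right)} = \sqrt{465640 + \left(66265 + \left(\frac{9}{4} - \frac{2}{119}\right)\right)} = \sqrt{465640 + \left(66265 + \frac{1063}{476}\right)} = \sqrt{465640 + \frac{31543203}{476}} = \sqrt{\frac{253187843}{476}} = \frac{\sqrt{30129353317}}{238}$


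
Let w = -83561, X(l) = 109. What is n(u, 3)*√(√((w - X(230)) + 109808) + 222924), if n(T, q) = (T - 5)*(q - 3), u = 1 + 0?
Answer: 0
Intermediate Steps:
u = 1
n(T, q) = (-5 + T)*(-3 + q)
n(u, 3)*√(√((w - X(230)) + 109808) + 222924) = (15 - 5*3 - 3*1 + 1*3)*√(√((-83561 - 1*109) + 109808) + 222924) = (15 - 15 - 3 + 3)*√(√((-83561 - 109) + 109808) + 222924) = 0*√(√(-83670 + 109808) + 222924) = 0*√(√26138 + 222924) = 0*√(222924 + √26138) = 0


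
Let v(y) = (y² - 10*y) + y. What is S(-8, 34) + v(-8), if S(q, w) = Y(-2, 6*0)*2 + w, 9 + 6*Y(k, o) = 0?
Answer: 167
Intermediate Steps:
v(y) = y² - 9*y
Y(k, o) = -3/2 (Y(k, o) = -3/2 + (⅙)*0 = -3/2 + 0 = -3/2)
S(q, w) = -3 + w (S(q, w) = -3/2*2 + w = -3 + w)
S(-8, 34) + v(-8) = (-3 + 34) - 8*(-9 - 8) = 31 - 8*(-17) = 31 + 136 = 167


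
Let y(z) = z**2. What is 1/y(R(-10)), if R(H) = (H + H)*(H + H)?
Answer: 1/160000 ≈ 6.2500e-6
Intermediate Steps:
R(H) = 4*H**2 (R(H) = (2*H)*(2*H) = 4*H**2)
1/y(R(-10)) = 1/((4*(-10)**2)**2) = 1/((4*100)**2) = 1/(400**2) = 1/160000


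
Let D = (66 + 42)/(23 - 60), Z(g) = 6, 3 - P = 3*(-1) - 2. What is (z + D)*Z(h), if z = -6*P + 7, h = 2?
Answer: -9750/37 ≈ -263.51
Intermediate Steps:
P = 8 (P = 3 - (3*(-1) - 2) = 3 - (-3 - 2) = 3 - 1*(-5) = 3 + 5 = 8)
z = -41 (z = -6*8 + 7 = -48 + 7 = -41)
D = -108/37 (D = 108/(-37) = 108*(-1/37) = -108/37 ≈ -2.9189)
(z + D)*Z(h) = (-41 - 108/37)*6 = -1625/37*6 = -9750/37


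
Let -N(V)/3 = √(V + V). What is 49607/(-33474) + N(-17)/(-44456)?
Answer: -49607/33474 + 3*I*√34/44456 ≈ -1.482 + 0.00039349*I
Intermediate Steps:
N(V) = -3*√2*√V (N(V) = -3*√(V + V) = -3*√2*√V)
49607/(-33474) + N(-17)/(-44456) = 49607/(-33474) - 3*√2*√(-17)/(-44456) = 49607*(-1/33474) - 3*√2*I*√17*(-1/44456) = -49607/33474 - 3*I*√34*(-1/44456) = -49607/33474 + 3*I*√34/44456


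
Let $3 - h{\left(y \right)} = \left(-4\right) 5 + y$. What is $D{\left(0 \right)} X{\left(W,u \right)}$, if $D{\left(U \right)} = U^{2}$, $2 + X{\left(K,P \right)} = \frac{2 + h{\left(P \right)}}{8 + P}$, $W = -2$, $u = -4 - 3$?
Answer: $0$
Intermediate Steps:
$u = -7$ ($u = -4 - 3 = -7$)
$h{\left(y \right)} = 23 - y$ ($h{\left(y \right)} = 3 - \left(\left(-4\right) 5 + y\right) = 3 - \left(-20 + y\right) = 23 - y$)
$X{\left(K,P \right)} = -2 + \frac{25 - P}{8 + P}$ ($X{\left(K,P \right)} = -2 + \frac{2 - \left(-23 + P\right)}{8 + P} = -2 + \frac{25 - P}{8 + P}$)
$D{\left(0 \right)} X{\left(W,u \right)} = 0^{2} \frac{3 \left(3 - -7\right)}{8 - 7} = 0 \frac{3 \left(3 + 7\right)}{1} = 0 \cdot 3 \cdot 1 \cdot 10 = 0 \cdot 30 = 0$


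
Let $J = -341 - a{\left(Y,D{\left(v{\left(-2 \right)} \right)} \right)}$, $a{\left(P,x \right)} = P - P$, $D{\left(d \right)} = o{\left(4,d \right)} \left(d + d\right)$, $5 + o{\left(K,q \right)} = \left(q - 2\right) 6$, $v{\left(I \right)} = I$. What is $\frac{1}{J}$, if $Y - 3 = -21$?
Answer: $- \frac{1}{341} \approx -0.0029326$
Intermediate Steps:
$Y = -18$ ($Y = 3 - 21 = -18$)
$o{\left(K,q \right)} = -17 + 6 q$ ($o{\left(K,q \right)} = -5 + \left(q - 2\right) 6 = -5 + \left(-2 + q\right) 6 = -5 + \left(-12 + 6 q\right) = -17 + 6 q$)
$D{\left(d \right)} = 2 d \left(-17 + 6 d\right)$ ($D{\left(d \right)} = \left(-17 + 6 d\right) \left(d + d\right) = \left(-17 + 6 d\right) 2 d = 2 d \left(-17 + 6 d\right)$)
$a{\left(P,x \right)} = 0$
$J = -341$ ($J = -341 - 0 = -341 + 0 = -341$)
$\frac{1}{J} = \frac{1}{-341} = - \frac{1}{341}$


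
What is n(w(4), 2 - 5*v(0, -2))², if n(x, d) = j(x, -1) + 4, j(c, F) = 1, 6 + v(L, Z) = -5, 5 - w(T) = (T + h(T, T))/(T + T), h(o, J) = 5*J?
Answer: 25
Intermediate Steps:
w(T) = 2 (w(T) = 5 - (T + 5*T)/(T + T) = 5 - 6*T/(2*T) = 5 - 6*T*1/(2*T) = 5 - 1*3 = 5 - 3 = 2)
v(L, Z) = -11 (v(L, Z) = -6 - 5 = -11)
n(x, d) = 5 (n(x, d) = 1 + 4 = 5)
n(w(4), 2 - 5*v(0, -2))² = 5² = 25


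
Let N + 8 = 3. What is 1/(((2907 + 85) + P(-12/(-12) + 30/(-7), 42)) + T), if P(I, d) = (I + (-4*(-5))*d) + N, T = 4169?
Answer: 7/55949 ≈ 0.00012511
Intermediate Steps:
N = -5 (N = -8 + 3 = -5)
P(I, d) = -5 + I + 20*d (P(I, d) = (I + (-4*(-5))*d) - 5 = (I + 20*d) - 5 = -5 + I + 20*d)
1/(((2907 + 85) + P(-12/(-12) + 30/(-7), 42)) + T) = 1/(((2907 + 85) + (-5 + (-12/(-12) + 30/(-7)) + 20*42)) + 4169) = 1/((2992 + (-5 + (-12*(-1/12) + 30*(-⅐)) + 840)) + 4169) = 1/((2992 + (-5 + (1 - 30/7) + 840)) + 4169) = 1/((2992 + (-5 - 23/7 + 840)) + 4169) = 1/((2992 + 5822/7) + 4169) = 1/(26766/7 + 4169) = 1/(55949/7) = 7/55949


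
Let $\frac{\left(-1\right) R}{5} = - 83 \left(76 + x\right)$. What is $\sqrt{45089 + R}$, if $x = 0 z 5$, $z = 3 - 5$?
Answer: $\sqrt{76629} \approx 276.82$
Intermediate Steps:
$z = -2$
$x = 0$ ($x = 0 \left(-2\right) 5 = 0 \cdot 5 = 0$)
$R = 31540$ ($R = - 5 \left(- 83 \left(76 + 0\right)\right) = - 5 \left(\left(-83\right) 76\right) = \left(-5\right) \left(-6308\right) = 31540$)
$\sqrt{45089 + R} = \sqrt{45089 + 31540} = \sqrt{76629}$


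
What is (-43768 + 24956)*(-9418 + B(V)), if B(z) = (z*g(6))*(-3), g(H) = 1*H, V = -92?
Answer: 146018744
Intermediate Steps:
g(H) = H
B(z) = -18*z (B(z) = (z*6)*(-3) = (6*z)*(-3) = -18*z)
(-43768 + 24956)*(-9418 + B(V)) = (-43768 + 24956)*(-9418 - 18*(-92)) = -18812*(-9418 + 1656) = -18812*(-7762) = 146018744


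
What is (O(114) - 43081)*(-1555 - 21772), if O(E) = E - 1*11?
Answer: 1002547806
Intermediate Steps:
O(E) = -11 + E (O(E) = E - 11 = -11 + E)
(O(114) - 43081)*(-1555 - 21772) = ((-11 + 114) - 43081)*(-1555 - 21772) = (103 - 43081)*(-23327) = -42978*(-23327) = 1002547806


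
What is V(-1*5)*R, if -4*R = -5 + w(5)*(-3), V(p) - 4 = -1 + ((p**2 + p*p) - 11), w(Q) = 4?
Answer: 357/2 ≈ 178.50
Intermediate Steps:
V(p) = -8 + 2*p**2 (V(p) = 4 + (-1 + ((p**2 + p*p) - 11)) = 4 + (-1 + ((p**2 + p**2) - 11)) = 4 + (-1 + (2*p**2 - 11)) = 4 + (-1 + (-11 + 2*p**2)) = 4 + (-12 + 2*p**2) = -8 + 2*p**2)
R = 17/4 (R = -(-5 + 4*(-3))/4 = -(-5 - 12)/4 = -1/4*(-17) = 17/4 ≈ 4.2500)
V(-1*5)*R = (-8 + 2*(-1*5)**2)*(17/4) = (-8 + 2*(-5)**2)*(17/4) = (-8 + 2*25)*(17/4) = (-8 + 50)*(17/4) = 42*(17/4) = 357/2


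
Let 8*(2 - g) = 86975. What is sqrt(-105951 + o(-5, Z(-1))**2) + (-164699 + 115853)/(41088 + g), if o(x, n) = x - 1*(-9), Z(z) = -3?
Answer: -55824/34535 + I*sqrt(105935) ≈ -1.6164 + 325.48*I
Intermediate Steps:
g = -86959/8 (g = 2 - 1/8*86975 = 2 - 86975/8 = -86959/8 ≈ -10870.)
o(x, n) = 9 + x (o(x, n) = x + 9 = 9 + x)
sqrt(-105951 + o(-5, Z(-1))**2) + (-164699 + 115853)/(41088 + g) = sqrt(-105951 + (9 - 5)**2) + (-164699 + 115853)/(41088 - 86959/8) = sqrt(-105951 + 4**2) - 48846/241745/8 = sqrt(-105951 + 16) - 48846*8/241745 = sqrt(-105935) - 55824/34535 = I*sqrt(105935) - 55824/34535 = -55824/34535 + I*sqrt(105935)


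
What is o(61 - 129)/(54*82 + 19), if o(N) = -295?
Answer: -295/4447 ≈ -0.066337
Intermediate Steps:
o(61 - 129)/(54*82 + 19) = -295/(54*82 + 19) = -295/(4428 + 19) = -295/4447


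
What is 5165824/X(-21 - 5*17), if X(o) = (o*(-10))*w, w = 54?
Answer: 645728/7155 ≈ 90.249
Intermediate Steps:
X(o) = -540*o (X(o) = (o*(-10))*54 = -10*o*54 = -540*o)
5165824/X(-21 - 5*17) = 5165824/((-540*(-21 - 5*17))) = 5165824/((-540*(-21 - 85))) = 5165824/((-540*(-106))) = 5165824/57240 = 5165824*(1/57240) = 645728/7155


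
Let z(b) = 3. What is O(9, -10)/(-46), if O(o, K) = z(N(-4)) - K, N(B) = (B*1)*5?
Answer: -13/46 ≈ -0.28261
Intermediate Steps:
N(B) = 5*B (N(B) = B*5 = 5*B)
O(o, K) = 3 - K
O(9, -10)/(-46) = (3 - 1*(-10))/(-46) = -(3 + 10)/46 = -1/46*13 = -13/46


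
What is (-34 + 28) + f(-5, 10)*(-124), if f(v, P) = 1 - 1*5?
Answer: 490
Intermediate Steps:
f(v, P) = -4 (f(v, P) = 1 - 5 = -4)
(-34 + 28) + f(-5, 10)*(-124) = (-34 + 28) - 4*(-124) = -6 + 496 = 490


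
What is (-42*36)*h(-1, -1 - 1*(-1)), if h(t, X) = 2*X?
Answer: 0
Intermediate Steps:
(-42*36)*h(-1, -1 - 1*(-1)) = (-42*36)*(2*(-1 - 1*(-1))) = -3024*(-1 + 1) = -3024*0 = -1512*0 = 0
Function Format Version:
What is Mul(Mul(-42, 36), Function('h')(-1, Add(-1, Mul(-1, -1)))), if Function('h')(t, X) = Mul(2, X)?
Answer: 0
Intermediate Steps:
Mul(Mul(-42, 36), Function('h')(-1, Add(-1, Mul(-1, -1)))) = Mul(Mul(-42, 36), Mul(2, Add(-1, Mul(-1, -1)))) = Mul(-1512, Mul(2, Add(-1, 1))) = Mul(-1512, Mul(2, 0)) = Mul(-1512, 0) = 0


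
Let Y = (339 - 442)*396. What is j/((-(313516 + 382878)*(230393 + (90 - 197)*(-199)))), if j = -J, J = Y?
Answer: -10197/43818155071 ≈ -2.3271e-7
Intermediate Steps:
Y = -40788 (Y = -103*396 = -40788)
J = -40788
j = 40788 (j = -1*(-40788) = 40788)
j/((-(313516 + 382878)*(230393 + (90 - 197)*(-199)))) = 40788/((-(313516 + 382878)*(230393 + (90 - 197)*(-199)))) = 40788/((-696394*(230393 - 107*(-199)))) = 40788/((-696394*(230393 + 21293))) = 40788/((-696394*251686)) = 40788/((-1*175272620284)) = 40788/(-175272620284) = 40788*(-1/175272620284) = -10197/43818155071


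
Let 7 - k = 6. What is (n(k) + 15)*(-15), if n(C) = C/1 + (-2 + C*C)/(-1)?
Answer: -255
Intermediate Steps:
k = 1 (k = 7 - 1*6 = 7 - 6 = 1)
n(C) = 2 + C - C**2 (n(C) = C*1 + (-2 + C**2)*(-1) = C + (2 - C**2) = 2 + C - C**2)
(n(k) + 15)*(-15) = ((2 + 1 - 1*1**2) + 15)*(-15) = ((2 + 1 - 1*1) + 15)*(-15) = ((2 + 1 - 1) + 15)*(-15) = (2 + 15)*(-15) = 17*(-15) = -255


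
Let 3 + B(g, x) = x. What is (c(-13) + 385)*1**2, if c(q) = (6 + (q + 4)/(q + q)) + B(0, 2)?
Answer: 10149/26 ≈ 390.35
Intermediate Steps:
B(g, x) = -3 + x
c(q) = 5 + (4 + q)/(2*q) (c(q) = (6 + (q + 4)/(q + q)) + (-3 + 2) = (6 + (4 + q)/((2*q))) - 1 = (6 + (4 + q)*(1/(2*q))) - 1 = (6 + (4 + q)/(2*q)) - 1 = 5 + (4 + q)/(2*q))
(c(-13) + 385)*1**2 = ((11/2 + 2/(-13)) + 385)*1**2 = ((11/2 + 2*(-1/13)) + 385)*1 = ((11/2 - 2/13) + 385)*1 = (139/26 + 385)*1 = (10149/26)*1 = 10149/26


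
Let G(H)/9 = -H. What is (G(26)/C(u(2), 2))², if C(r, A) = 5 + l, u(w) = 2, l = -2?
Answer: 6084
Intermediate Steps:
C(r, A) = 3 (C(r, A) = 5 - 2 = 3)
G(H) = -9*H (G(H) = 9*(-H) = -9*H)
(G(26)/C(u(2), 2))² = (-9*26/3)² = (-234*⅓)² = (-78)² = 6084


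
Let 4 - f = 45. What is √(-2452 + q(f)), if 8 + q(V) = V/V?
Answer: I*√2459 ≈ 49.588*I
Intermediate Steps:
f = -41 (f = 4 - 1*45 = 4 - 45 = -41)
q(V) = -7 (q(V) = -8 + V/V = -8 + 1 = -7)
√(-2452 + q(f)) = √(-2452 - 7) = √(-2459) = I*√2459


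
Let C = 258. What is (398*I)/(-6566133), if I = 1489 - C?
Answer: -489938/6566133 ≈ -0.074616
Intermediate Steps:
I = 1231 (I = 1489 - 1*258 = 1489 - 258 = 1231)
(398*I)/(-6566133) = (398*1231)/(-6566133) = 489938*(-1/6566133) = -489938/6566133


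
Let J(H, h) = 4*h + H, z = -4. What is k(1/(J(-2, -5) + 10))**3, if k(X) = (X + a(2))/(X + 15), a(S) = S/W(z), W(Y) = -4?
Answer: -343/5735339 ≈ -5.9805e-5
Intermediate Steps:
J(H, h) = H + 4*h
a(S) = -S/4 (a(S) = S/(-4) = S*(-1/4) = -S/4)
k(X) = (-1/2 + X)/(15 + X) (k(X) = (X - 1/4*2)/(X + 15) = (X - 1/2)/(15 + X) = (-1/2 + X)/(15 + X))
k(1/(J(-2, -5) + 10))**3 = ((-1/2 + 1/((-2 + 4*(-5)) + 10))/(15 + 1/((-2 + 4*(-5)) + 10)))**3 = ((-1/2 + 1/((-2 - 20) + 10))/(15 + 1/((-2 - 20) + 10)))**3 = ((-1/2 + 1/(-22 + 10))/(15 + 1/(-22 + 10)))**3 = ((-1/2 + 1/(-12))/(15 + 1/(-12)))**3 = ((-1/2 - 1/12)/(15 - 1/12))**3 = (-7/12/(179/12))**3 = ((12/179)*(-7/12))**3 = (-7/179)**3 = -343/5735339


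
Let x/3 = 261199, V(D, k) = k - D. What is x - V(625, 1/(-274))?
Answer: 214876829/274 ≈ 7.8422e+5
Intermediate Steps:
x = 783597 (x = 3*261199 = 783597)
x - V(625, 1/(-274)) = 783597 - (1/(-274) - 1*625) = 783597 - (-1/274 - 625) = 783597 - 1*(-171251/274) = 783597 + 171251/274 = 214876829/274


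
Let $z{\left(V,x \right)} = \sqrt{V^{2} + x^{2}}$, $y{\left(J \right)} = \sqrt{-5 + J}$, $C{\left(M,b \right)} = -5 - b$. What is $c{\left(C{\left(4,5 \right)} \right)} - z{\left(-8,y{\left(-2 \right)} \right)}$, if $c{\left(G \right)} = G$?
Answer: $-10 - \sqrt{57} \approx -17.55$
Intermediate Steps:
$c{\left(C{\left(4,5 \right)} \right)} - z{\left(-8,y{\left(-2 \right)} \right)} = \left(-5 - 5\right) - \sqrt{\left(-8\right)^{2} + \left(\sqrt{-5 - 2}\right)^{2}} = \left(-5 - 5\right) - \sqrt{64 + \left(\sqrt{-7}\right)^{2}} = -10 - \sqrt{64 + \left(i \sqrt{7}\right)^{2}} = -10 - \sqrt{64 - 7} = -10 - \sqrt{57}$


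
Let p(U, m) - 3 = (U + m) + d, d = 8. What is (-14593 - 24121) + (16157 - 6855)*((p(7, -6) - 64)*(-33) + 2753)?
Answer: 41531924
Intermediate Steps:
p(U, m) = 11 + U + m (p(U, m) = 3 + ((U + m) + 8) = 3 + (8 + U + m) = 11 + U + m)
(-14593 - 24121) + (16157 - 6855)*((p(7, -6) - 64)*(-33) + 2753) = (-14593 - 24121) + (16157 - 6855)*(((11 + 7 - 6) - 64)*(-33) + 2753) = -38714 + 9302*((12 - 64)*(-33) + 2753) = -38714 + 9302*(-52*(-33) + 2753) = -38714 + 9302*(1716 + 2753) = -38714 + 9302*4469 = -38714 + 41570638 = 41531924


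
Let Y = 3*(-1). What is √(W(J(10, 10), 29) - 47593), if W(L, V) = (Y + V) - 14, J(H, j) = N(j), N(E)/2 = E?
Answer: I*√47581 ≈ 218.13*I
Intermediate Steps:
N(E) = 2*E
J(H, j) = 2*j
Y = -3
W(L, V) = -17 + V (W(L, V) = (-3 + V) - 14 = -17 + V)
√(W(J(10, 10), 29) - 47593) = √((-17 + 29) - 47593) = √(12 - 47593) = √(-47581) = I*√47581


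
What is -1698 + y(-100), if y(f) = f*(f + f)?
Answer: 18302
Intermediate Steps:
y(f) = 2*f**2 (y(f) = f*(2*f) = 2*f**2)
-1698 + y(-100) = -1698 + 2*(-100)**2 = -1698 + 2*10000 = -1698 + 20000 = 18302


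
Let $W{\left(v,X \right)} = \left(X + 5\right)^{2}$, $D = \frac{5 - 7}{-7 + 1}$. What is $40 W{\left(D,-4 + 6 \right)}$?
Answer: $1960$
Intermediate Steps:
$D = \frac{1}{3}$ ($D = - \frac{2}{-6} = \left(-2\right) \left(- \frac{1}{6}\right) = \frac{1}{3} \approx 0.33333$)
$W{\left(v,X \right)} = \left(5 + X\right)^{2}$
$40 W{\left(D,-4 + 6 \right)} = 40 \left(5 + \left(-4 + 6\right)\right)^{2} = 40 \left(5 + 2\right)^{2} = 40 \cdot 7^{2} = 40 \cdot 49 = 1960$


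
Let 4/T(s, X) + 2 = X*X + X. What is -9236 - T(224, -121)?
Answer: -67044126/7259 ≈ -9236.0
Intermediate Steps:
T(s, X) = 4/(-2 + X + X²) (T(s, X) = 4/(-2 + (X*X + X)) = 4/(-2 + (X² + X)) = 4/(-2 + (X + X²)) = 4/(-2 + X + X²))
-9236 - T(224, -121) = -9236 - 4/(-2 - 121 + (-121)²) = -9236 - 4/(-2 - 121 + 14641) = -9236 - 4/14518 = -9236 - 1*2/7259 = -9236 - 2/7259 = -67044126/7259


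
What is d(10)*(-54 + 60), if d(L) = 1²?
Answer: 6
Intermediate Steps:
d(L) = 1
d(10)*(-54 + 60) = 1*(-54 + 60) = 1*6 = 6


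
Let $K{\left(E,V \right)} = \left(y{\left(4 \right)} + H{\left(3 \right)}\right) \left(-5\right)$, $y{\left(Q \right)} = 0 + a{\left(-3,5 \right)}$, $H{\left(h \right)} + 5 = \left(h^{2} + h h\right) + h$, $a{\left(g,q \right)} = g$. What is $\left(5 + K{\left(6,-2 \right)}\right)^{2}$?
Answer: $3600$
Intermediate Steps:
$H{\left(h \right)} = -5 + h + 2 h^{2}$ ($H{\left(h \right)} = -5 + \left(\left(h^{2} + h h\right) + h\right) = -5 + \left(\left(h^{2} + h^{2}\right) + h\right) = -5 + \left(2 h^{2} + h\right) = -5 + \left(h + 2 h^{2}\right) = -5 + h + 2 h^{2}$)
$y{\left(Q \right)} = -3$ ($y{\left(Q \right)} = 0 - 3 = -3$)
$K{\left(E,V \right)} = -65$ ($K{\left(E,V \right)} = \left(-3 + \left(-5 + 3 + 2 \cdot 3^{2}\right)\right) \left(-5\right) = \left(-3 + \left(-5 + 3 + 2 \cdot 9\right)\right) \left(-5\right) = \left(-3 + \left(-5 + 3 + 18\right)\right) \left(-5\right) = \left(-3 + 16\right) \left(-5\right) = 13 \left(-5\right) = -65$)
$\left(5 + K{\left(6,-2 \right)}\right)^{2} = \left(5 - 65\right)^{2} = \left(-60\right)^{2} = 3600$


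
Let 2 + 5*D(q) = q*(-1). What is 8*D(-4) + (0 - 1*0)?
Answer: 16/5 ≈ 3.2000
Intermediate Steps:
D(q) = -⅖ - q/5 (D(q) = -⅖ + (q*(-1))/5 = -⅖ + (-q)/5 = -⅖ - q/5)
8*D(-4) + (0 - 1*0) = 8*(-⅖ - ⅕*(-4)) + (0 - 1*0) = 8*(-⅖ + ⅘) + (0 + 0) = 8*(⅖) + 0 = 16/5 + 0 = 16/5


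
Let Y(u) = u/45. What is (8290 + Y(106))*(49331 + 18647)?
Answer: 25366398568/45 ≈ 5.6370e+8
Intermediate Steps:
Y(u) = u/45 (Y(u) = u*(1/45) = u/45)
(8290 + Y(106))*(49331 + 18647) = (8290 + (1/45)*106)*(49331 + 18647) = (8290 + 106/45)*67978 = (373156/45)*67978 = 25366398568/45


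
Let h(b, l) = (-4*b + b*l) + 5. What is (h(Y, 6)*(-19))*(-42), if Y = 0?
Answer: 3990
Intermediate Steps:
h(b, l) = 5 - 4*b + b*l
(h(Y, 6)*(-19))*(-42) = ((5 - 4*0 + 0*6)*(-19))*(-42) = ((5 + 0 + 0)*(-19))*(-42) = (5*(-19))*(-42) = -95*(-42) = 3990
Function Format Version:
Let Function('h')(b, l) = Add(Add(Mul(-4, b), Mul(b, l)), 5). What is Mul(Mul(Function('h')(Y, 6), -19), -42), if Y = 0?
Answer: 3990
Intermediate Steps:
Function('h')(b, l) = Add(5, Mul(-4, b), Mul(b, l))
Mul(Mul(Function('h')(Y, 6), -19), -42) = Mul(Mul(Add(5, Mul(-4, 0), Mul(0, 6)), -19), -42) = Mul(Mul(Add(5, 0, 0), -19), -42) = Mul(Mul(5, -19), -42) = Mul(-95, -42) = 3990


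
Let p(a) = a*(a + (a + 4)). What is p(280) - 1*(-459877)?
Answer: 617797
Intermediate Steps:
p(a) = a*(4 + 2*a) (p(a) = a*(a + (4 + a)) = a*(4 + 2*a))
p(280) - 1*(-459877) = 2*280*(2 + 280) - 1*(-459877) = 2*280*282 + 459877 = 157920 + 459877 = 617797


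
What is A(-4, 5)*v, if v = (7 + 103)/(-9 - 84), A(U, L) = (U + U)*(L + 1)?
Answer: 1760/31 ≈ 56.774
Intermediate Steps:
A(U, L) = 2*U*(1 + L) (A(U, L) = (2*U)*(1 + L) = 2*U*(1 + L))
v = -110/93 (v = 110/(-93) = 110*(-1/93) = -110/93 ≈ -1.1828)
A(-4, 5)*v = (2*(-4)*(1 + 5))*(-110/93) = (2*(-4)*6)*(-110/93) = -48*(-110/93) = 1760/31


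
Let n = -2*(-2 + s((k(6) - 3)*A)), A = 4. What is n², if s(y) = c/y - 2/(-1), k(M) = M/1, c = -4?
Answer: 4/9 ≈ 0.44444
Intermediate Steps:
k(M) = M (k(M) = M*1 = M)
s(y) = 2 - 4/y (s(y) = -4/y - 2/(-1) = -4/y - 2*(-1) = -4/y + 2 = 2 - 4/y)
n = ⅔ (n = -2*(-2 + (2 - 4*1/(4*(6 - 3)))) = -2*(-2 + (2 - 4/(3*4))) = -2*(-2 + (2 - 4/12)) = -2*(-2 + (2 - 4*1/12)) = -2*(-2 + (2 - ⅓)) = -2*(-2 + 5/3) = -2*(-⅓) = ⅔ ≈ 0.66667)
n² = (⅔)² = 4/9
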